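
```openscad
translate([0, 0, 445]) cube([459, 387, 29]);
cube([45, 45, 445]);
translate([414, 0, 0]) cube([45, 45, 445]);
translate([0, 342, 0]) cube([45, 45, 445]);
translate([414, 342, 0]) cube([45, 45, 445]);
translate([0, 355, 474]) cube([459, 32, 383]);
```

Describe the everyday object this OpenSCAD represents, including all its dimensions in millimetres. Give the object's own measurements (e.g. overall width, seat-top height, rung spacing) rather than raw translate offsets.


A chair. The seat is a 459×387×29 mm slab with its top at z = 474 mm, on four 45×45 mm corner legs (flush with the seat edges, standing on z = 0). A flat backrest 32 mm thick, 383 mm tall, spans the full seat width and rises from the seat top along its +y edge, rear face flush with the rear of the seat.


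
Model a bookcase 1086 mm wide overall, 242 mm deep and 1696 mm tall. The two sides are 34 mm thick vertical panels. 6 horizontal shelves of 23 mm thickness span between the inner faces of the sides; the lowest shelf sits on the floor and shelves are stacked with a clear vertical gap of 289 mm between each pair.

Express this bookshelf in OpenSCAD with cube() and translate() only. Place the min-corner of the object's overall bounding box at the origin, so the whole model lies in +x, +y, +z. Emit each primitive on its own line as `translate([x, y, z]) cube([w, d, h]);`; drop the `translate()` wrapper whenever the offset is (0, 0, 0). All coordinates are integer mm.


cube([34, 242, 1696]);
translate([1052, 0, 0]) cube([34, 242, 1696]);
translate([34, 0, 0]) cube([1018, 242, 23]);
translate([34, 0, 312]) cube([1018, 242, 23]);
translate([34, 0, 624]) cube([1018, 242, 23]);
translate([34, 0, 936]) cube([1018, 242, 23]);
translate([34, 0, 1248]) cube([1018, 242, 23]);
translate([34, 0, 1560]) cube([1018, 242, 23]);


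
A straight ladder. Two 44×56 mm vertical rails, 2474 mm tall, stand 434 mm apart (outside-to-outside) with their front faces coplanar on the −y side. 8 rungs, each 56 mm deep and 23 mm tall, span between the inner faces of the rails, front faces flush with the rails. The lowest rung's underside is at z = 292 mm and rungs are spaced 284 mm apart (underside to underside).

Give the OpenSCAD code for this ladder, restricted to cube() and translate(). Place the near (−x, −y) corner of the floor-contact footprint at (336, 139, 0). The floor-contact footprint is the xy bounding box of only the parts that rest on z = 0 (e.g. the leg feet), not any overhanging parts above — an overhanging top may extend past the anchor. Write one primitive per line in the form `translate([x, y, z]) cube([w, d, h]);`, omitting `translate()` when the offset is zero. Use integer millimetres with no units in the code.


translate([336, 139, 0]) cube([44, 56, 2474]);
translate([726, 139, 0]) cube([44, 56, 2474]);
translate([380, 139, 292]) cube([346, 56, 23]);
translate([380, 139, 576]) cube([346, 56, 23]);
translate([380, 139, 860]) cube([346, 56, 23]);
translate([380, 139, 1144]) cube([346, 56, 23]);
translate([380, 139, 1428]) cube([346, 56, 23]);
translate([380, 139, 1712]) cube([346, 56, 23]);
translate([380, 139, 1996]) cube([346, 56, 23]);
translate([380, 139, 2280]) cube([346, 56, 23]);


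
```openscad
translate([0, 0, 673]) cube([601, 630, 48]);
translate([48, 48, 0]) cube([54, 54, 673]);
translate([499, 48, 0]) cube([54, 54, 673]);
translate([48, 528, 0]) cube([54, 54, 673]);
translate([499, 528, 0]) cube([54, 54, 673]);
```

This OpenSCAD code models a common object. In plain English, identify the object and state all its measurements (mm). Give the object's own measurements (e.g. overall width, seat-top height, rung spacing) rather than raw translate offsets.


A rectangular dining table. The top is 601×630×48 mm with its upper surface at z = 721 mm. It stands on four 54×54 mm square legs, each inset 48 mm from the nearest pair of top edges, running from the floor to the underside of the top.


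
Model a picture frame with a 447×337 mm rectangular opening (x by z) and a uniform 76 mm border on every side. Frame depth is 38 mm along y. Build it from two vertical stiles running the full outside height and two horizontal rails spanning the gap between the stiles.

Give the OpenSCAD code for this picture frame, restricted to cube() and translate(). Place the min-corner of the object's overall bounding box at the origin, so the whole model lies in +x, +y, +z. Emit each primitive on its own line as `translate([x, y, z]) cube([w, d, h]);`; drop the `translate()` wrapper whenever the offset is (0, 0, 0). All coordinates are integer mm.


cube([76, 38, 489]);
translate([523, 0, 0]) cube([76, 38, 489]);
translate([76, 0, 0]) cube([447, 38, 76]);
translate([76, 0, 413]) cube([447, 38, 76]);


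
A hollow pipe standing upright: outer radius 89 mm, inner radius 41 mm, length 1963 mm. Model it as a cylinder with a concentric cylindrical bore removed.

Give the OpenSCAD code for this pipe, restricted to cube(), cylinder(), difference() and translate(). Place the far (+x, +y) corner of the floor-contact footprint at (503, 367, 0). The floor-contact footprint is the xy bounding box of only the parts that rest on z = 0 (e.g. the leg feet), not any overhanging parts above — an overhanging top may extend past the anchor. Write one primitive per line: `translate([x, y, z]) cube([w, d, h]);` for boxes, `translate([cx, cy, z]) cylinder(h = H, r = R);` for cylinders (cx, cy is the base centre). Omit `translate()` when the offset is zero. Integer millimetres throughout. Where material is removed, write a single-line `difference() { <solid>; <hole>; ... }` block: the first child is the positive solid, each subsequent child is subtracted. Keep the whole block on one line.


difference() { translate([414, 278, 0]) cylinder(h = 1963, r = 89); translate([414, 278, 0]) cylinder(h = 1963, r = 41); }


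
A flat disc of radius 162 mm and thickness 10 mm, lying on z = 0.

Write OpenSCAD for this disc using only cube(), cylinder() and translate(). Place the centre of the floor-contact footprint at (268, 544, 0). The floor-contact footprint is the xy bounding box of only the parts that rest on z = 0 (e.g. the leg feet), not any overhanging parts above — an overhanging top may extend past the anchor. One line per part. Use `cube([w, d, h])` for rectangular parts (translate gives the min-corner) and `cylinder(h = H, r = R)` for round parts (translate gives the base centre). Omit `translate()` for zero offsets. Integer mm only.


translate([268, 544, 0]) cylinder(h = 10, r = 162);


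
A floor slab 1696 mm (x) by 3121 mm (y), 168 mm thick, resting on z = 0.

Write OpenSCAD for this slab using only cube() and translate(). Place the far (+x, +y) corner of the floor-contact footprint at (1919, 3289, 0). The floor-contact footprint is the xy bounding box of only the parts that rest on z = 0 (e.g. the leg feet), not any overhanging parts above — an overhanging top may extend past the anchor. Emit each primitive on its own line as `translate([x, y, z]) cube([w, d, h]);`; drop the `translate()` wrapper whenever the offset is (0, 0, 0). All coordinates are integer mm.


translate([223, 168, 0]) cube([1696, 3121, 168]);


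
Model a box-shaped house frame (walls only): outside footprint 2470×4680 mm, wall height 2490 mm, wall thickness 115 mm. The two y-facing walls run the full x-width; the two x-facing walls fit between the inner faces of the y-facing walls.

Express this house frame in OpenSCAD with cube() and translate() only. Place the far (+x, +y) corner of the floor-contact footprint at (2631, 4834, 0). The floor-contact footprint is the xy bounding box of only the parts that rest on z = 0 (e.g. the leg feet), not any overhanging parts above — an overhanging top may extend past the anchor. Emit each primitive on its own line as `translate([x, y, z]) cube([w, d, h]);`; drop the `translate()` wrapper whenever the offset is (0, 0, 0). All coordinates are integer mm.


translate([161, 154, 0]) cube([2470, 115, 2490]);
translate([161, 4719, 0]) cube([2470, 115, 2490]);
translate([161, 269, 0]) cube([115, 4450, 2490]);
translate([2516, 269, 0]) cube([115, 4450, 2490]);


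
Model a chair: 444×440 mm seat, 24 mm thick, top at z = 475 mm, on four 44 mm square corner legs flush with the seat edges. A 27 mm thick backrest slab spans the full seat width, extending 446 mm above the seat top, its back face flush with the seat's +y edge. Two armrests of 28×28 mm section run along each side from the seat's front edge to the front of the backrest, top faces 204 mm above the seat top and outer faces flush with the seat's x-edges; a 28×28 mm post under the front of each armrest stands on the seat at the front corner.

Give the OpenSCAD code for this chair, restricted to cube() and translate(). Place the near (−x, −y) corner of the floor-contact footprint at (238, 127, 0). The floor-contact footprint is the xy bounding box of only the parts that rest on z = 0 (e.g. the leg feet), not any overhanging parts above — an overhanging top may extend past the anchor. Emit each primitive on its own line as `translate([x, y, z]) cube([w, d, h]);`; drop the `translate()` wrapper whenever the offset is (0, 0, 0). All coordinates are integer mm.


translate([238, 127, 451]) cube([444, 440, 24]);
translate([238, 127, 0]) cube([44, 44, 451]);
translate([638, 127, 0]) cube([44, 44, 451]);
translate([238, 523, 0]) cube([44, 44, 451]);
translate([638, 523, 0]) cube([44, 44, 451]);
translate([238, 540, 475]) cube([444, 27, 446]);
translate([238, 127, 651]) cube([28, 413, 28]);
translate([654, 127, 651]) cube([28, 413, 28]);
translate([238, 127, 475]) cube([28, 28, 176]);
translate([654, 127, 475]) cube([28, 28, 176]);


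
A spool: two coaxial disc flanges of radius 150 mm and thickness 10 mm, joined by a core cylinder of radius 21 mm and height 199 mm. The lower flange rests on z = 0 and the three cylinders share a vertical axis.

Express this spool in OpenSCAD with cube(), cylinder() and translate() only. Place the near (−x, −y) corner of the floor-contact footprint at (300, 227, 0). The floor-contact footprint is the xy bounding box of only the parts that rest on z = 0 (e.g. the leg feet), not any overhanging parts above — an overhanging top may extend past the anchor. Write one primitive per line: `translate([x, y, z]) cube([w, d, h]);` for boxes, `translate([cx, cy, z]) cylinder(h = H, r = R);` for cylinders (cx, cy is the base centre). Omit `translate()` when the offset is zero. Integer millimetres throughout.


translate([450, 377, 0]) cylinder(h = 10, r = 150);
translate([450, 377, 10]) cylinder(h = 199, r = 21);
translate([450, 377, 209]) cylinder(h = 10, r = 150);


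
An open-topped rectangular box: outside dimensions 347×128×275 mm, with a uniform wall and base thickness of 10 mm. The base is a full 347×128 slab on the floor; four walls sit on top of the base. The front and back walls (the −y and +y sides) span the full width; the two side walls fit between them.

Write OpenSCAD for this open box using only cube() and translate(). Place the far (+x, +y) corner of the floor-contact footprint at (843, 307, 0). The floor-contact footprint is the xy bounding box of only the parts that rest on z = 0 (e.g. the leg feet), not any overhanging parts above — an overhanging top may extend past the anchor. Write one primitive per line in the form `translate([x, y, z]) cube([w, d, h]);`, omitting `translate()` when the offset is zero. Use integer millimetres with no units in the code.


translate([496, 179, 0]) cube([347, 128, 10]);
translate([496, 179, 10]) cube([347, 10, 265]);
translate([496, 297, 10]) cube([347, 10, 265]);
translate([496, 189, 10]) cube([10, 108, 265]);
translate([833, 189, 10]) cube([10, 108, 265]);


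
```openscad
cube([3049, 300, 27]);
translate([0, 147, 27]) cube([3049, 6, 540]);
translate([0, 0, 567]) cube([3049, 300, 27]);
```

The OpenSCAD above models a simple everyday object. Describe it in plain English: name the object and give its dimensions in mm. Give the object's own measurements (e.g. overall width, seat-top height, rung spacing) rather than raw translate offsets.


An I-beam lying along x, 3049 mm long. Overall section height 594 mm. Two flanges 300 mm wide (y) and 27 mm thick, one on the floor and one at the top; a web 6 mm thick runs between them, centred on the flange width.


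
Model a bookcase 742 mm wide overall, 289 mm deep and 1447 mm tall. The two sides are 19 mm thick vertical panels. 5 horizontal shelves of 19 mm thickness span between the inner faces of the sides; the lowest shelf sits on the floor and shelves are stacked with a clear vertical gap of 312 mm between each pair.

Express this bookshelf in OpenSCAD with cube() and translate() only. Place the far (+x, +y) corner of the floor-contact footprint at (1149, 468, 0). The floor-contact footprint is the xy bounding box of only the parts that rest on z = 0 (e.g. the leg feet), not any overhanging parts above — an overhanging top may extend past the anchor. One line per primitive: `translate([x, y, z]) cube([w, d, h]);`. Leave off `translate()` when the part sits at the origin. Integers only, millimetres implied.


translate([407, 179, 0]) cube([19, 289, 1447]);
translate([1130, 179, 0]) cube([19, 289, 1447]);
translate([426, 179, 0]) cube([704, 289, 19]);
translate([426, 179, 331]) cube([704, 289, 19]);
translate([426, 179, 662]) cube([704, 289, 19]);
translate([426, 179, 993]) cube([704, 289, 19]);
translate([426, 179, 1324]) cube([704, 289, 19]);


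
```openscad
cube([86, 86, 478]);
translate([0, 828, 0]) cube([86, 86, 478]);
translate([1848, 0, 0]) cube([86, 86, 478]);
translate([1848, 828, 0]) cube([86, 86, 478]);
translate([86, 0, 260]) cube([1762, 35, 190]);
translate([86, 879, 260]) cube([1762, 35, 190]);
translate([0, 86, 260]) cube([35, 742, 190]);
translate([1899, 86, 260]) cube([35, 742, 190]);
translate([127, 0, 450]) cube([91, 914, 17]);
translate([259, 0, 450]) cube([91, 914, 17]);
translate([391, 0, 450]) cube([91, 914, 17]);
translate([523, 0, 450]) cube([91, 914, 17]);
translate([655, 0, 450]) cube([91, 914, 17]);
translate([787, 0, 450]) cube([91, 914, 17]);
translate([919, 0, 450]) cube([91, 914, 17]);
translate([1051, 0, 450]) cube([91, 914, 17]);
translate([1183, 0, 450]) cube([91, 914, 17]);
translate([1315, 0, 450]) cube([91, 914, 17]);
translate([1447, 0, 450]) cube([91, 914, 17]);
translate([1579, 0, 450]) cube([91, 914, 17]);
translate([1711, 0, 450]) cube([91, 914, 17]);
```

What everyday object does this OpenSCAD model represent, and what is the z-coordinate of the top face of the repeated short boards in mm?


A bed frame. The slat-top height is 467 mm.

Four posts, four rails, and a row of slats — a bed frame. Slats sit on the rails at z = 260 + 190 = 450; with slat thickness 17, the top is 467 mm.


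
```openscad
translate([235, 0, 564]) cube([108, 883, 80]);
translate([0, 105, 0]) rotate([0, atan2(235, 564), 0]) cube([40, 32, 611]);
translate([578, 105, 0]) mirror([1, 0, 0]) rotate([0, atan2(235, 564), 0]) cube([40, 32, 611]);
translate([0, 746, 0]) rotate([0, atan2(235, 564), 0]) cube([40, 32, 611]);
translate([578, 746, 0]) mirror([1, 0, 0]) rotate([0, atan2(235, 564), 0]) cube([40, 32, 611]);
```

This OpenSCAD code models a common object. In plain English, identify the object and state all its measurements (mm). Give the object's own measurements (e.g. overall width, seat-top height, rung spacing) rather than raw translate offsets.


A sawhorse. A 108×883×80 mm beam (x, y, z) sits on two A-frame leg pairs. Each pair is two raked legs of 40×32 mm section (32 mm along y) splaying symmetrically in x. Each leg rises 564 mm vertically over 235 mm of horizontal reach and is 611 mm long along its own axis. Every leg's outer bottom edge rests on the floor and its outer top edge meets a bottom edge of the beam — the left legs (tilting toward +x) meet the beam's −x bottom edge, the right legs (their mirror images, tilting toward −x) meet its +x bottom edge — so the leg tops tuck under the beam, the beam's underside is 564 mm above the floor, and the feet are 578 mm apart outside-to-outside with the beam centred between them. The two leg pairs are set in 105 mm from either end of the beam.


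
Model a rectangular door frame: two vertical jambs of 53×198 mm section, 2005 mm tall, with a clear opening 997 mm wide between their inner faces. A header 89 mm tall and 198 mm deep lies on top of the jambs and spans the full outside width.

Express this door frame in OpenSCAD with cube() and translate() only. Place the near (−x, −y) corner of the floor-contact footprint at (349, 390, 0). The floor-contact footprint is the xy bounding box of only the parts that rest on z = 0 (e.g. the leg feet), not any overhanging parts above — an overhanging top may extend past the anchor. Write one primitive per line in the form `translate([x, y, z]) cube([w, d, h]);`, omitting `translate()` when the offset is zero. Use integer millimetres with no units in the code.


translate([349, 390, 0]) cube([53, 198, 2005]);
translate([1399, 390, 0]) cube([53, 198, 2005]);
translate([349, 390, 2005]) cube([1103, 198, 89]);


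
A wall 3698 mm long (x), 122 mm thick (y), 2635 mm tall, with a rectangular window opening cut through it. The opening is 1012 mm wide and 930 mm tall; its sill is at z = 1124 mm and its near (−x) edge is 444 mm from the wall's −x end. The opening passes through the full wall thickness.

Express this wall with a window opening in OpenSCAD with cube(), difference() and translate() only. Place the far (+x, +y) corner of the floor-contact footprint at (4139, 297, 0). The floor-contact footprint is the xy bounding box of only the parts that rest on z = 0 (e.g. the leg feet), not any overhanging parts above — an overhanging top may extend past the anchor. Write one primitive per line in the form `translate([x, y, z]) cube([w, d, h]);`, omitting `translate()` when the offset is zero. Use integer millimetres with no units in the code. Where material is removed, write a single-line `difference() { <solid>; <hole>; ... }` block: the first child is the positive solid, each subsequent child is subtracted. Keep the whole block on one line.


difference() { translate([441, 175, 0]) cube([3698, 122, 2635]); translate([885, 175, 1124]) cube([1012, 122, 930]); }


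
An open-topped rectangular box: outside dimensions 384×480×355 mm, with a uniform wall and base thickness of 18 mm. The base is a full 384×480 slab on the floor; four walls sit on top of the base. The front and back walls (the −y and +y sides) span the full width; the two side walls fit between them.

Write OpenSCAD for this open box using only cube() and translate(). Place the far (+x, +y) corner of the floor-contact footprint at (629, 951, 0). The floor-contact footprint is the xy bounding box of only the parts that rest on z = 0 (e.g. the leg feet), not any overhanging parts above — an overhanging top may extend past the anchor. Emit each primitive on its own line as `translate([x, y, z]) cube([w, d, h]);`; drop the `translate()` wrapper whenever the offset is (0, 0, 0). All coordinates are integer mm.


translate([245, 471, 0]) cube([384, 480, 18]);
translate([245, 471, 18]) cube([384, 18, 337]);
translate([245, 933, 18]) cube([384, 18, 337]);
translate([245, 489, 18]) cube([18, 444, 337]);
translate([611, 489, 18]) cube([18, 444, 337]);


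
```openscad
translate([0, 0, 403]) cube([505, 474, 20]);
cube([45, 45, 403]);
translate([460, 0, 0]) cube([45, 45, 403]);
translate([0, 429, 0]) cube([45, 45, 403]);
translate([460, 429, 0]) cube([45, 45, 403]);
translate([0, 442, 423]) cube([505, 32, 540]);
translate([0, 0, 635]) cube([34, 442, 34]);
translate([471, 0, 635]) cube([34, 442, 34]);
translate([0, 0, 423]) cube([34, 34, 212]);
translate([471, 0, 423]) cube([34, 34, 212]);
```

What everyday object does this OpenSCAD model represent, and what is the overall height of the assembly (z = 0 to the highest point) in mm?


A chair. The overall height is 963 mm.

A slab on four corner posts with a tall panel at the back — a chair. The seat slab sits at z = 403 with thickness 20, and the 540 mm backrest starts at the seat top, so the overall height is 403 + 20 + 540 = 963 mm.


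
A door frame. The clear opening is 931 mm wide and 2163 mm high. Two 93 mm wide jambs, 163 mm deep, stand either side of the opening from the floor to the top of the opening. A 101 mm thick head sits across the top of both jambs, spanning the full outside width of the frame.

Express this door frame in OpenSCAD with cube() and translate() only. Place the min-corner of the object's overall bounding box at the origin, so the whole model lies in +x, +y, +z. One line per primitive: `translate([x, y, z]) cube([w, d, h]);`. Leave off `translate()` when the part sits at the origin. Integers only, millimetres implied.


cube([93, 163, 2163]);
translate([1024, 0, 0]) cube([93, 163, 2163]);
translate([0, 0, 2163]) cube([1117, 163, 101]);


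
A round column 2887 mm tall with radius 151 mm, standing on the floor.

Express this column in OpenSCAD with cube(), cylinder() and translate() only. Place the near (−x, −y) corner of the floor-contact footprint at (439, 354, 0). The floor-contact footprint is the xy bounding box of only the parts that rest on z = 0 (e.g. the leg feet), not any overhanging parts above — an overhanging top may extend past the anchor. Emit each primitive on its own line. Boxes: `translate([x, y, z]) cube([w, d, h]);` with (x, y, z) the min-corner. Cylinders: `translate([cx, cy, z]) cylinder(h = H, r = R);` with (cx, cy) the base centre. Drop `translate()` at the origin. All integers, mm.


translate([590, 505, 0]) cylinder(h = 2887, r = 151);


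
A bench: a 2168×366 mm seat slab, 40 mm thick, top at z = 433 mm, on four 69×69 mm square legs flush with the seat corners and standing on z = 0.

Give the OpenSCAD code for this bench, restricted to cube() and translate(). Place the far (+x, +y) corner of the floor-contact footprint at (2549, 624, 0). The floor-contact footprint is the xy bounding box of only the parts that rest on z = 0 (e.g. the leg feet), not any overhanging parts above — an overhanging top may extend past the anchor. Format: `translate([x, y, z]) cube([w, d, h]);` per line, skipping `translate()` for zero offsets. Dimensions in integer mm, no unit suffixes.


translate([381, 258, 393]) cube([2168, 366, 40]);
translate([381, 258, 0]) cube([69, 69, 393]);
translate([381, 555, 0]) cube([69, 69, 393]);
translate([2480, 258, 0]) cube([69, 69, 393]);
translate([2480, 555, 0]) cube([69, 69, 393]);


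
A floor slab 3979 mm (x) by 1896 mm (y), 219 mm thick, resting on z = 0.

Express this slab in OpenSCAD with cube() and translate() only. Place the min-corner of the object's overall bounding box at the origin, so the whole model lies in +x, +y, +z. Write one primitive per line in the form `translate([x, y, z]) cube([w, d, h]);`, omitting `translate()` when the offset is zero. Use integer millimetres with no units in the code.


cube([3979, 1896, 219]);


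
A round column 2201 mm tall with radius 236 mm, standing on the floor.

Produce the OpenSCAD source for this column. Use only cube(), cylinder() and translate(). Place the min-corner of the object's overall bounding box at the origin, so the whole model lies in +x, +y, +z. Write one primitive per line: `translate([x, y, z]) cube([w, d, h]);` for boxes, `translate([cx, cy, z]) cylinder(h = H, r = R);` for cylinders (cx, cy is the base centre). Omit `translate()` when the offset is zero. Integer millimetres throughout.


translate([236, 236, 0]) cylinder(h = 2201, r = 236);


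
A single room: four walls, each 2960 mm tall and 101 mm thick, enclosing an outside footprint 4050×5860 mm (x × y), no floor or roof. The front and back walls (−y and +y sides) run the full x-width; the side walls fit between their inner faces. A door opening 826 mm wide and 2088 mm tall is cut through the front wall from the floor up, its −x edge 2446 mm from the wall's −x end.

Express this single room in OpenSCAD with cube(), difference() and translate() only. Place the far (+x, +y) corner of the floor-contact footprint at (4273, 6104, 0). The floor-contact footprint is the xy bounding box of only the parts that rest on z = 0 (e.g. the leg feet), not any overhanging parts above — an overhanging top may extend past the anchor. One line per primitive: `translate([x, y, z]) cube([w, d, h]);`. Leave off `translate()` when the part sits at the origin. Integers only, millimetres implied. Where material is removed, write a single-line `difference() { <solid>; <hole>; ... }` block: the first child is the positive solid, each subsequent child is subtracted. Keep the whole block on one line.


difference() { translate([223, 244, 0]) cube([4050, 101, 2960]); translate([2669, 244, 0]) cube([826, 101, 2088]); }
translate([223, 6003, 0]) cube([4050, 101, 2960]);
translate([223, 345, 0]) cube([101, 5658, 2960]);
translate([4172, 345, 0]) cube([101, 5658, 2960]);


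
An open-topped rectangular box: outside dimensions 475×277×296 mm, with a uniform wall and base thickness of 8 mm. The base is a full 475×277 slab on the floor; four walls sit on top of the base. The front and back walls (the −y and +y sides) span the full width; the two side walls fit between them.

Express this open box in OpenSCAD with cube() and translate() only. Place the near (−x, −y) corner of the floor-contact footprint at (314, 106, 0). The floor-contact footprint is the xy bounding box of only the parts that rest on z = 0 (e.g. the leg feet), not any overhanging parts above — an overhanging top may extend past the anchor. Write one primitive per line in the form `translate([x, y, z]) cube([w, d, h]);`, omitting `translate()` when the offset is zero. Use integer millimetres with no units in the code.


translate([314, 106, 0]) cube([475, 277, 8]);
translate([314, 106, 8]) cube([475, 8, 288]);
translate([314, 375, 8]) cube([475, 8, 288]);
translate([314, 114, 8]) cube([8, 261, 288]);
translate([781, 114, 8]) cube([8, 261, 288]);


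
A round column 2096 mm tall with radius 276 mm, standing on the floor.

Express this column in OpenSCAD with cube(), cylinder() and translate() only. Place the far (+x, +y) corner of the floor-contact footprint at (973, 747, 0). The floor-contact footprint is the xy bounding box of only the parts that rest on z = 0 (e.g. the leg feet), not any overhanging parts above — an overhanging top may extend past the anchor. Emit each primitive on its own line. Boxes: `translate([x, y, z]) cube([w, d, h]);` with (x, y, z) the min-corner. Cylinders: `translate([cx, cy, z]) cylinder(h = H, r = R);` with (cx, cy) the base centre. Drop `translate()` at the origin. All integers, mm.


translate([697, 471, 0]) cylinder(h = 2096, r = 276);


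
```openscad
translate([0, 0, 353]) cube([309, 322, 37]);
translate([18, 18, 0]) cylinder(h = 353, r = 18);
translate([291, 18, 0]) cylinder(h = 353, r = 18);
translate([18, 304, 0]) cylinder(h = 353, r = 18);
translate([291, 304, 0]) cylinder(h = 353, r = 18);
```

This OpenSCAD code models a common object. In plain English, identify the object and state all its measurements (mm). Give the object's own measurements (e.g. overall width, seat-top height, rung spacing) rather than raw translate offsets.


A four-legged stool. The seat is a 309×322×37 mm slab whose top surface is at z = 390 mm; four round legs, each 36 mm in diameter, run from the floor (z = 0) to the underside of the seat, each leg's axis is inset half a diameter from the nearest pair of seat edges (so the leg's bounding box is flush with the corner).


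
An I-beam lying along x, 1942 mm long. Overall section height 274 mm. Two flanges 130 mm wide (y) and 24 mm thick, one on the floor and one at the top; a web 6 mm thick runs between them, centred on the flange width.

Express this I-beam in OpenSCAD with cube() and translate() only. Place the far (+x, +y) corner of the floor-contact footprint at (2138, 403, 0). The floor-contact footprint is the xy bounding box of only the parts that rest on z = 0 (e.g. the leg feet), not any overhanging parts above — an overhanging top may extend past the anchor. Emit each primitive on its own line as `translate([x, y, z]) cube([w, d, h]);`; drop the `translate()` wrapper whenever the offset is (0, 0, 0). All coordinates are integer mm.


translate([196, 273, 0]) cube([1942, 130, 24]);
translate([196, 335, 24]) cube([1942, 6, 226]);
translate([196, 273, 250]) cube([1942, 130, 24]);


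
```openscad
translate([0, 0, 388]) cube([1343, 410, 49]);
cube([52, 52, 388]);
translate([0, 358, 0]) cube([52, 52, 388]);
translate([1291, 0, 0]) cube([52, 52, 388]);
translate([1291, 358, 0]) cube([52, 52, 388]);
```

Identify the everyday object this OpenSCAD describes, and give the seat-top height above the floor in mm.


A bench. The seat-top height is 437 mm.

A long slab on four corner posts — a bench. The slab sits at z = 388 with thickness 49, so the top is 388 + 49 = 437 mm.


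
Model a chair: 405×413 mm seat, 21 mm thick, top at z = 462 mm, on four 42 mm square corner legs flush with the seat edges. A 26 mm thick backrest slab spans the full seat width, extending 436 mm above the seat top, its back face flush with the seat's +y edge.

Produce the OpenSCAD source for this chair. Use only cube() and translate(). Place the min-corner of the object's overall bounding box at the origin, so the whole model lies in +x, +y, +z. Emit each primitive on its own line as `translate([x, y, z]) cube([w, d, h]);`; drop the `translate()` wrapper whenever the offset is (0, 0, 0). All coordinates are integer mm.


translate([0, 0, 441]) cube([405, 413, 21]);
cube([42, 42, 441]);
translate([363, 0, 0]) cube([42, 42, 441]);
translate([0, 371, 0]) cube([42, 42, 441]);
translate([363, 371, 0]) cube([42, 42, 441]);
translate([0, 387, 462]) cube([405, 26, 436]);


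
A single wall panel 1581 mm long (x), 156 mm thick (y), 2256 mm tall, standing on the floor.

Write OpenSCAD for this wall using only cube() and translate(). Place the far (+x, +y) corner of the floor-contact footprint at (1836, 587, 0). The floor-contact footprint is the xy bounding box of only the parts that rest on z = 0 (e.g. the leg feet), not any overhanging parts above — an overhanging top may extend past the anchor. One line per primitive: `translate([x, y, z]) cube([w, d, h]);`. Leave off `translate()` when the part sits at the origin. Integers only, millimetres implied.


translate([255, 431, 0]) cube([1581, 156, 2256]);


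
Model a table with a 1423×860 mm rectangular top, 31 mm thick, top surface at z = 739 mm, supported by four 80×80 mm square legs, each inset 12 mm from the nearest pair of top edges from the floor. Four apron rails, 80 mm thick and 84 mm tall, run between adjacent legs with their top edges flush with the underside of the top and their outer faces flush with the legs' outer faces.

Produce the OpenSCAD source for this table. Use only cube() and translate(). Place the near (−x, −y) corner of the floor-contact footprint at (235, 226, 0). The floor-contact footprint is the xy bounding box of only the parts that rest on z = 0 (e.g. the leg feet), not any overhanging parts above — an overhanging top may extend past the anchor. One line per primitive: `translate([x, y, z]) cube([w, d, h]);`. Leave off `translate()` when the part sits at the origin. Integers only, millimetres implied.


// leg_h = 739 - 31 = 708
// apron z = 708 - 84 = 624
translate([223, 214, 708]) cube([1423, 860, 31]);
translate([235, 226, 0]) cube([80, 80, 708]);
translate([1554, 226, 0]) cube([80, 80, 708]);
translate([235, 982, 0]) cube([80, 80, 708]);
translate([1554, 982, 0]) cube([80, 80, 708]);
translate([315, 226, 624]) cube([1239, 80, 84]);
translate([315, 982, 624]) cube([1239, 80, 84]);
translate([235, 306, 624]) cube([80, 676, 84]);
translate([1554, 306, 624]) cube([80, 676, 84]);


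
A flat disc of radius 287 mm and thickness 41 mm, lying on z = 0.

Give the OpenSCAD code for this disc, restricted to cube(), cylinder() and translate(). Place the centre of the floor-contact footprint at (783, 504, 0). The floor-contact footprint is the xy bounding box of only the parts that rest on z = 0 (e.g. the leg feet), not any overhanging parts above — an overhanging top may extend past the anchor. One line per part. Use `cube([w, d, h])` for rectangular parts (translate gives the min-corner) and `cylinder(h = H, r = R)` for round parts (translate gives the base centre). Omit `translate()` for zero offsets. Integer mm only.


translate([783, 504, 0]) cylinder(h = 41, r = 287);


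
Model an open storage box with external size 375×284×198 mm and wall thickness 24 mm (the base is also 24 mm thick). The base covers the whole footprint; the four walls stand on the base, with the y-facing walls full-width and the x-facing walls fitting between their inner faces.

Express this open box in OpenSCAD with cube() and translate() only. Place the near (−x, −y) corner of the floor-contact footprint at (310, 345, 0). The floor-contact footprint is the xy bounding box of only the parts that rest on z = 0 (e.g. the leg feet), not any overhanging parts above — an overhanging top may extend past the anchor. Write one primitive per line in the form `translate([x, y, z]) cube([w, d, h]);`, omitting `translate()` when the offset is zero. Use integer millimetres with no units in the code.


translate([310, 345, 0]) cube([375, 284, 24]);
translate([310, 345, 24]) cube([375, 24, 174]);
translate([310, 605, 24]) cube([375, 24, 174]);
translate([310, 369, 24]) cube([24, 236, 174]);
translate([661, 369, 24]) cube([24, 236, 174]);


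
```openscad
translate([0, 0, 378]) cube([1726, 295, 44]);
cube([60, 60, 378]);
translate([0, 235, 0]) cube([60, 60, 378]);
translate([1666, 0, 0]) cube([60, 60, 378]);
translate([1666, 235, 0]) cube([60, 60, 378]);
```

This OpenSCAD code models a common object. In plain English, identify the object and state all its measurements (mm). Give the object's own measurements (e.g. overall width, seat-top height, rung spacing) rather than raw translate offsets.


A long wooden bench with a 1726 mm (x) × 295 mm (y) seat, 44 mm thick, its top surface 422 mm above the floor. Four 60 mm square legs at the seat corners, flush with the edges, run from z = 0 to the seat underside.


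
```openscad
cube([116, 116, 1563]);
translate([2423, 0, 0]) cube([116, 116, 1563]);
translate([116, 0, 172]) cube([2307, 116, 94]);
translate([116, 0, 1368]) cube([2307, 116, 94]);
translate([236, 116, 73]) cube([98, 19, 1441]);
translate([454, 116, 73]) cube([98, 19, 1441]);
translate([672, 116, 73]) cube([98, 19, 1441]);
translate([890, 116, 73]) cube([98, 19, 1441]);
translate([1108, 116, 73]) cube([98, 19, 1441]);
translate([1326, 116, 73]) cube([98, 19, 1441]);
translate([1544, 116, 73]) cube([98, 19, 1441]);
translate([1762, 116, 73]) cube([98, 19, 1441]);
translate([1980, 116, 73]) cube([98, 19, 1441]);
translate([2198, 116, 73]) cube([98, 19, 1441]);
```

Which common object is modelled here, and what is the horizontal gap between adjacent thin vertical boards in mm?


A fence section. The picket gap is 120 mm.

Two posts, two rails, 10 pickets — a fence section. Span 2307 mm holds 10 pickets of 98 mm with 11 equal gaps: ⌊(2307 − 10·98) / 11⌋ = 120 mm.


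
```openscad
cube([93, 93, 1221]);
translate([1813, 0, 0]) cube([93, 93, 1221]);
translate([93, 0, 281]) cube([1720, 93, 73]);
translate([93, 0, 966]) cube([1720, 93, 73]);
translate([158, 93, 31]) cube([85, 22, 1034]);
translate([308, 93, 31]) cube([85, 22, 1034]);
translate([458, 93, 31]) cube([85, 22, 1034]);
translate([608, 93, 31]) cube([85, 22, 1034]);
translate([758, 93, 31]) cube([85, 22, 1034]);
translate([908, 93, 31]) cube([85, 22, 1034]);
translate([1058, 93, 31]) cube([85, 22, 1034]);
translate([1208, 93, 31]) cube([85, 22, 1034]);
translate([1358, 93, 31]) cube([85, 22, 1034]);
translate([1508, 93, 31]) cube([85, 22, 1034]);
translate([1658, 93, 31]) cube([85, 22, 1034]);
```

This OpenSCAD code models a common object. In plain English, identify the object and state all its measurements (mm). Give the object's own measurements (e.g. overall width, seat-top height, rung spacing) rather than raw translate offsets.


A fence section. Two 93×93 mm posts, 1221 mm tall, stand on the floor with a clear span of 1720 mm between their inner faces. Two horizontal rails of 93×73 mm section span the gap between the posts with their undersides at z = 281 mm and z = 966 mm, flush with the posts' −y face. 11 pickets, each 85 mm wide, 22 mm thick and 1034 mm tall, are fixed to the +y face of the rails with their bottoms at z = 31 mm, spaced across the span with a 65 mm gap after the −x post and between neighbouring pickets, with 70 mm left before the +x post.


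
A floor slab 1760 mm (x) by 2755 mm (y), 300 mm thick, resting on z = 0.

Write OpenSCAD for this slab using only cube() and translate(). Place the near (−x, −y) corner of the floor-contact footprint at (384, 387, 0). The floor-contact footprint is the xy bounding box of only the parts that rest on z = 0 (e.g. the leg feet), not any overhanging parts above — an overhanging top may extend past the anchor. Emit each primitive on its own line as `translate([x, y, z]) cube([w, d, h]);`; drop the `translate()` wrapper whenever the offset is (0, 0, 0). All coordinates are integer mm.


translate([384, 387, 0]) cube([1760, 2755, 300]);


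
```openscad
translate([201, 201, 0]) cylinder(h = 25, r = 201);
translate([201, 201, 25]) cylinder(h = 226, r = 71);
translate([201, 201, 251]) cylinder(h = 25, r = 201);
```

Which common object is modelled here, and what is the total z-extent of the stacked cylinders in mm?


A spool. The overall height is 276 mm.

Three coaxial cylinders, large–small–large — a spool. Two 25 mm flanges and a 226 mm core give 25 + 226 + 25 = 276 mm.


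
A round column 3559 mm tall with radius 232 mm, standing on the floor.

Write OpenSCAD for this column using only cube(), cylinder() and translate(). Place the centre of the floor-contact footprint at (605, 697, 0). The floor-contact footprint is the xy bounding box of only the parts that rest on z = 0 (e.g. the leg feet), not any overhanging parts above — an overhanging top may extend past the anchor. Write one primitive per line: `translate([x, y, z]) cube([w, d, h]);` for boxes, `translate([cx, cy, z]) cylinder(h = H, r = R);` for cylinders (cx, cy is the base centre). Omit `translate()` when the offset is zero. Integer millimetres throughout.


translate([605, 697, 0]) cylinder(h = 3559, r = 232);


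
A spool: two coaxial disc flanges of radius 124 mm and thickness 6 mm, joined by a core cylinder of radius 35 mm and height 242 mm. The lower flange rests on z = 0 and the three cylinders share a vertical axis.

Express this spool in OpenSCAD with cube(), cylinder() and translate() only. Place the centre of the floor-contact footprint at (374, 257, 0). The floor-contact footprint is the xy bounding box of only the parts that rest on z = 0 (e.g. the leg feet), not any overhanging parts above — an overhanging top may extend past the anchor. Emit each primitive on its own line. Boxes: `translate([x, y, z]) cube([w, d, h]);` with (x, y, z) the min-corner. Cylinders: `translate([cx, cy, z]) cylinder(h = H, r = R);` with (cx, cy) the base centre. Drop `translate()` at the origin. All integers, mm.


translate([374, 257, 0]) cylinder(h = 6, r = 124);
translate([374, 257, 6]) cylinder(h = 242, r = 35);
translate([374, 257, 248]) cylinder(h = 6, r = 124);


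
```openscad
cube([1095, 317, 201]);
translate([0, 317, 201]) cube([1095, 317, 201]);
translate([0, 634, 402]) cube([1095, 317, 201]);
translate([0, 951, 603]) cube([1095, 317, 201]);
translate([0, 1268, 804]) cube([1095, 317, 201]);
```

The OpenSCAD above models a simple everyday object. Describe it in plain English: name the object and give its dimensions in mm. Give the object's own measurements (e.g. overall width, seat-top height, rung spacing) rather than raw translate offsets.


A straight staircase of 5 solid steps. Each step is 1095 mm wide (x), 317 mm deep (y, the going) and 201 mm tall (the rise). The first step rests on the floor; each subsequent step sits one going further in +y and one rise higher in +z, directly behind and above the previous step with no overlap.
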